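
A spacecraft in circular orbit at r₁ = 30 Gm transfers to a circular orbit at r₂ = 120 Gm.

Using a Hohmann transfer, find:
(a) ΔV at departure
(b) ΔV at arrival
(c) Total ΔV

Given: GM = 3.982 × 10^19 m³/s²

Convert to SI: r₁ = 30 Gm = 3e+10 m; r₂ = 120 Gm = 1.2e+11 m.
Transfer semi-major axis: a_t = (r₁ + r₂)/2 = (3e+10 + 1.2e+11)/2 = 7.5e+10 m.
Circular speeds: v₁ = √(GM/r₁) = 36432.6 m/s, v₂ = √(GM/r₂) = 18216.3 m/s.
Transfer speeds (vis-viva v² = GM(2/r − 1/a_t)): v₁ᵗ = 46084 m/s, v₂ᵗ = 11521 m/s.
(a) ΔV₁ = |v₁ᵗ − v₁| ≈ 9651 m/s = 9.651 km/s.
(b) ΔV₂ = |v₂ − v₂ᵗ| ≈ 6695 m/s = 6.695 km/s.
(c) ΔV_total = ΔV₁ + ΔV₂ ≈ 1.635e+04 m/s = 16.35 km/s.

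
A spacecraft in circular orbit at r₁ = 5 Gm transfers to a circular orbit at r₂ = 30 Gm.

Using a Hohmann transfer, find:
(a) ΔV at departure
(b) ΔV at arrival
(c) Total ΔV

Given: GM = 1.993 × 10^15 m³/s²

Convert to SI: r₁ = 5 Gm = 5e+09 m; r₂ = 30 Gm = 3e+10 m.
Transfer semi-major axis: a_t = (r₁ + r₂)/2 = (5e+09 + 3e+10)/2 = 1.75e+10 m.
Circular speeds: v₁ = √(GM/r₁) = 631.348 m/s, v₂ = √(GM/r₂) = 257.747 m/s.
Transfer speeds (vis-viva v² = GM(2/r − 1/a_t)): v₁ᵗ = 826.628 m/s, v₂ᵗ = 137.771 m/s.
(a) ΔV₁ = |v₁ᵗ − v₁| ≈ 195.3 m/s = 195.3 m/s.
(b) ΔV₂ = |v₂ − v₂ᵗ| ≈ 120 m/s = 120 m/s.
(c) ΔV_total = ΔV₁ + ΔV₂ ≈ 315.3 m/s = 315.3 m/s.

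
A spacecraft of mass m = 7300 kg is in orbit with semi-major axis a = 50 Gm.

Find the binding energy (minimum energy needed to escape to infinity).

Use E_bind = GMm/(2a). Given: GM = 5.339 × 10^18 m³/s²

Convert to SI: a = 50 Gm = 5e+10 m.
Total orbital energy is E = −GMm/(2a); binding energy is E_bind = −E = GMm/(2a).
E_bind = 5.339e+18 · 7300 / (2 · 5e+10) J ≈ 3.897e+11 J = 389.7 GJ.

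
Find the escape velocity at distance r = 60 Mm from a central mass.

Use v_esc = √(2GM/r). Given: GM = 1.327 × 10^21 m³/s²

Convert to SI: r = 60 Mm = 6e+07 m.
Escape velocity comes from setting total energy to zero: ½v² − GM/r = 0 ⇒ v_esc = √(2GM / r).
v_esc = √(2 · 1.327e+21 / 6e+07) m/s ≈ 6.651e+06 m/s = 6651 km/s.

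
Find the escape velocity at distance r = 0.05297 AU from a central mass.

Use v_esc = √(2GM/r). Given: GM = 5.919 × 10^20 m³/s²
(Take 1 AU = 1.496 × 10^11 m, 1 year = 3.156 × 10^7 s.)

Convert to SI: r = 0.05297 AU = 7.92431e+09 m.
Escape velocity comes from setting total energy to zero: ½v² − GM/r = 0 ⇒ v_esc = √(2GM / r).
v_esc = √(2 · 5.919e+20 / 7.92431e+09) m/s ≈ 3.865e+05 m/s = 81.54 AU/year.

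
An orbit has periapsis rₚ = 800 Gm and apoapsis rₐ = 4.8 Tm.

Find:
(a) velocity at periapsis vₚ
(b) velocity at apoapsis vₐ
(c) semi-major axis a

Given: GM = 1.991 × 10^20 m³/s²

Convert to SI: rₚ = 800 Gm = 8e+11 m; rₐ = 4.8 Tm = 4.8e+12 m.
(a) With a = (rₚ + rₐ)/2 = 2.8e+12 m, vₚ = √(GM (2/rₚ − 1/a)) = √(1.991e+20 · (2/8e+11 − 1/2.8e+12)) m/s ≈ 2.066e+04 m/s
(b) With a = (rₚ + rₐ)/2 = 2.8e+12 m, vₐ = √(GM (2/rₐ − 1/a)) = √(1.991e+20 · (2/4.8e+12 − 1/2.8e+12)) m/s ≈ 3443 m/s
(c) a = (rₚ + rₐ)/2 = (8e+11 + 4.8e+12)/2 ≈ 2.8e+12 m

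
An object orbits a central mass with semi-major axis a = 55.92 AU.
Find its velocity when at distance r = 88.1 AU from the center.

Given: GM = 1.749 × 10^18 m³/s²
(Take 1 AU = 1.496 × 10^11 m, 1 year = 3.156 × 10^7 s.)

Convert to SI: a = 55.92 AU = 8.36563e+12 m; r = 88.1 AU = 1.31798e+13 m.
Vis-viva: v = √(GM · (2/r − 1/a)).
2/r − 1/a = 2/1.31798e+13 − 1/8.36563e+12 = 3.22111e-14 m⁻¹.
v = √(1.749e+18 · 3.22111e-14) m/s ≈ 237.4 m/s = 0.05007 AU/year.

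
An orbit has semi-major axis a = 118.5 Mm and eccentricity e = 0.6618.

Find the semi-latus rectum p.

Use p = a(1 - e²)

Convert to SI: a = 118.5 Mm = 1.185e+08 m.
p = a (1 − e²).
p = 1.185e+08 · (1 − (0.6618)²) = 1.185e+08 · 0.562021 ≈ 6.66e+07 m = 66.6 Mm.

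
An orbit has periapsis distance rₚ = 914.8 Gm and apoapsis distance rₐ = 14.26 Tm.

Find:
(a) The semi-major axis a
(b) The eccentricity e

Convert to SI: rₚ = 914.8 Gm = 9.148e+11 m; rₐ = 14.26 Tm = 1.426e+13 m.
(a) a = (rₚ + rₐ) / 2 = (9.148e+11 + 1.426e+13) / 2 ≈ 7.587e+12 m = 7.587 Tm.
(b) e = (rₐ − rₚ) / (rₐ + rₚ) = (1.426e+13 − 9.148e+11) / (1.426e+13 + 9.148e+11) ≈ 0.8794.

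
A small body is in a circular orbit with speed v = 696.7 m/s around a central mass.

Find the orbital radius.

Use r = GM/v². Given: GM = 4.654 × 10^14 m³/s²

For a circular orbit, v² = GM / r, so r = GM / v².
r = 4.654e+14 / (696.7)² m ≈ 9.588e+08 m = 9.588 × 10^8 m.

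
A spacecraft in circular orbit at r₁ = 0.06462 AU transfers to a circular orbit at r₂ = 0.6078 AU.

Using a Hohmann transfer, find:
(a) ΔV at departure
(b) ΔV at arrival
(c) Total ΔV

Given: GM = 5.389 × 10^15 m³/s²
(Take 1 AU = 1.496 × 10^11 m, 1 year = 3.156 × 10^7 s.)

Convert to SI: r₁ = 0.06462 AU = 9.66715e+09 m; r₂ = 0.6078 AU = 9.09269e+10 m.
Transfer semi-major axis: a_t = (r₁ + r₂)/2 = (9.66715e+09 + 9.09269e+10)/2 = 5.0297e+10 m.
Circular speeds: v₁ = √(GM/r₁) = 746.629 m/s, v₂ = √(GM/r₂) = 243.449 m/s.
Transfer speeds (vis-viva v² = GM(2/r − 1/a_t)): v₁ᵗ = 1003.88 m/s, v₂ᵗ = 106.73 m/s.
(a) ΔV₁ = |v₁ᵗ − v₁| ≈ 257.2 m/s = 0.05427 AU/year.
(b) ΔV₂ = |v₂ − v₂ᵗ| ≈ 136.7 m/s = 0.02884 AU/year.
(c) ΔV_total = ΔV₁ + ΔV₂ ≈ 394 m/s = 0.08311 AU/year.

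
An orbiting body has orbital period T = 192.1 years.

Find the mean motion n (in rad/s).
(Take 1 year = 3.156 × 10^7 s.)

Convert to SI: T = 192.1 years = 6.06268e+09 s.
n = 2π / T.
n = 2π / 6.06268e+09 s ≈ 1.036e-09 rad/s.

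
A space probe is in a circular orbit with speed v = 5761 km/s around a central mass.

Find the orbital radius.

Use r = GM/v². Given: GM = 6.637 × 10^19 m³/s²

Convert to SI: v = 5761 km/s = 5.761e+06 m/s.
For a circular orbit, v² = GM / r, so r = GM / v².
r = 6.637e+19 / (5.761e+06)² m ≈ 2e+06 m = 2 Mm.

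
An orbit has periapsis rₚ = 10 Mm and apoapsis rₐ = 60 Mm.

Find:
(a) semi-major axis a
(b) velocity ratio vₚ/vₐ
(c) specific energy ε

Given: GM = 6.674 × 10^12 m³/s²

Convert to SI: rₚ = 10 Mm = 1e+07 m; rₐ = 60 Mm = 6e+07 m.
(a) a = (rₚ + rₐ)/2 = (1e+07 + 6e+07)/2 ≈ 3.5e+07 m
(b) Conservation of angular momentum (rₚvₚ = rₐvₐ) gives vₚ/vₐ = rₐ/rₚ = 6e+07/1e+07 ≈ 6
(c) With a = (rₚ + rₐ)/2 = 3.5e+07 m, ε = −GM/(2a) = −6.674e+12/(2 · 3.5e+07) J/kg ≈ -9.534e+04 J/kg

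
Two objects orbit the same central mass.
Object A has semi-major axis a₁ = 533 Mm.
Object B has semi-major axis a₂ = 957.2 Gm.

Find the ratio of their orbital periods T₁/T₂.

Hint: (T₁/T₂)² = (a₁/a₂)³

Convert to SI: a₁ = 533 Mm = 5.33e+08 m; a₂ = 957.2 Gm = 9.572e+11 m.
From Kepler's third law, (T₁/T₂)² = (a₁/a₂)³, so T₁/T₂ = (a₁/a₂)^(3/2).
a₁/a₂ = 5.33e+08 / 9.572e+11 = 0.000556832.
T₁/T₂ = (0.000556832)^(3/2) ≈ 1.314e-05.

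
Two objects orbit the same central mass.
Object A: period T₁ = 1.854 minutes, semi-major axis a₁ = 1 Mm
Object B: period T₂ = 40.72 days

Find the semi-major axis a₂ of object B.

Convert to SI: T₁ = 1.854 minutes = 111.24 s; a₁ = 1 Mm = 1e+06 m; T₂ = 40.72 days = 3.51821e+06 s.
Kepler's third law: (T₁/T₂)² = (a₁/a₂)³ ⇒ a₂ = a₁ · (T₂/T₁)^(2/3).
T₂/T₁ = 3.51821e+06 / 111.24 = 31627.2.
a₂ = 1e+06 · (31627.2)^(2/3) m ≈ 1e+09 m = 1 Gm.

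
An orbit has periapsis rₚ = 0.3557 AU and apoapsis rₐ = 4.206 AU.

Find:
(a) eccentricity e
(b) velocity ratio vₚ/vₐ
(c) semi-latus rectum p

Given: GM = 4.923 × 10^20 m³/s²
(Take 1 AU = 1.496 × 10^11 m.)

Convert to SI: rₚ = 0.3557 AU = 5.32127e+10 m; rₐ = 4.206 AU = 6.29218e+11 m.
(a) e = (rₐ − rₚ)/(rₐ + rₚ) = (6.29218e+11 − 5.32127e+10)/(6.29218e+11 + 5.32127e+10) ≈ 0.844
(b) Conservation of angular momentum (rₚvₚ = rₐvₐ) gives vₚ/vₐ = rₐ/rₚ = 6.29218e+11/5.32127e+10 ≈ 11.82
(c) From a = (rₚ + rₐ)/2 = 3.41215e+11 m and e = (rₐ − rₚ)/(rₐ + rₚ) = 0.844049, p = a(1 − e²) = 3.41215e+11 · (1 − (0.844049)²) ≈ 9.813e+10 m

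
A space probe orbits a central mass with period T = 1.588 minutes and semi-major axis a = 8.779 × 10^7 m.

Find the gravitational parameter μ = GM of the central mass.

Convert to SI: T = 1.588 minutes = 95.28 s.
GM = 4π² · a³ / T².
GM = 4π² · (8.779e+07)³ / (95.28)² m³/s² ≈ 2.942e+21 m³/s² = 2.942 × 10^21 m³/s².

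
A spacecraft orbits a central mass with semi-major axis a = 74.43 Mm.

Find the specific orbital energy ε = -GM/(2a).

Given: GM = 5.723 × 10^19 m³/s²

Convert to SI: a = 74.43 Mm = 7.443e+07 m.
ε = −GM / (2a).
ε = −5.723e+19 / (2 · 7.443e+07) J/kg ≈ -3.845e+11 J/kg = -384.5 GJ/kg.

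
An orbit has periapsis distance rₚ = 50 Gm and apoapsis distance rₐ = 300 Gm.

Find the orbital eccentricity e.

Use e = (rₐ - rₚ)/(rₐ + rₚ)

Convert to SI: rₚ = 50 Gm = 5e+10 m; rₐ = 300 Gm = 3e+11 m.
e = (rₐ − rₚ) / (rₐ + rₚ).
e = (3e+11 − 5e+10) / (3e+11 + 5e+10) = 2.5e+11 / 3.5e+11 ≈ 0.7143.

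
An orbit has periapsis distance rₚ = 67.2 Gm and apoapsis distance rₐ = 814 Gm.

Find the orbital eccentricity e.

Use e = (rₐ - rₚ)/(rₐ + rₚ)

Convert to SI: rₚ = 67.2 Gm = 6.72e+10 m; rₐ = 814 Gm = 8.14e+11 m.
e = (rₐ − rₚ) / (rₐ + rₚ).
e = (8.14e+11 − 6.72e+10) / (8.14e+11 + 6.72e+10) = 7.468e+11 / 8.812e+11 ≈ 0.8475.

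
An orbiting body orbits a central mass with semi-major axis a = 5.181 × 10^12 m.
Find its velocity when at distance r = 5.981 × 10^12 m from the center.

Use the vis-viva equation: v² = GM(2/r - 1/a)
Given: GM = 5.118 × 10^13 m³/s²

Vis-viva: v = √(GM · (2/r − 1/a)).
2/r − 1/a = 2/5.981e+12 − 1/5.181e+12 = 1.41379e-13 m⁻¹.
v = √(5.118e+13 · 1.41379e-13) m/s ≈ 2.69 m/s = 2.69 m/s.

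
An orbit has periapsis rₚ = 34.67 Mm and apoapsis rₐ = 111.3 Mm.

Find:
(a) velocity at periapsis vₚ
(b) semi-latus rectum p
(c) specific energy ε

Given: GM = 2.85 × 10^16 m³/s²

Convert to SI: rₚ = 34.67 Mm = 3.467e+07 m; rₐ = 111.3 Mm = 1.113e+08 m.
(a) With a = (rₚ + rₐ)/2 = 7.2985e+07 m, vₚ = √(GM (2/rₚ − 1/a)) = √(2.85e+16 · (2/3.467e+07 − 1/7.2985e+07)) m/s ≈ 3.541e+04 m/s
(b) From a = (rₚ + rₐ)/2 = 7.2985e+07 m and e = (rₐ − rₚ)/(rₐ + rₚ) = 0.524971, p = a(1 − e²) = 7.2985e+07 · (1 − (0.524971)²) ≈ 5.287e+07 m
(c) With a = (rₚ + rₐ)/2 = 7.2985e+07 m, ε = −GM/(2a) = −2.85e+16/(2 · 7.2985e+07) J/kg ≈ -1.952e+08 J/kg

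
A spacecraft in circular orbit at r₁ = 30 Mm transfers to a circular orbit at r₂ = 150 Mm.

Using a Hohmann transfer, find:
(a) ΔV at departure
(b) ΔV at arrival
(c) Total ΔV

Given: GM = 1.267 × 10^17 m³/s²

Convert to SI: r₁ = 30 Mm = 3e+07 m; r₂ = 150 Mm = 1.5e+08 m.
Transfer semi-major axis: a_t = (r₁ + r₂)/2 = (3e+07 + 1.5e+08)/2 = 9e+07 m.
Circular speeds: v₁ = √(GM/r₁) = 64987.2 m/s, v₂ = √(GM/r₂) = 29063.1 m/s.
Transfer speeds (vis-viva v² = GM(2/r − 1/a_t)): v₁ᵗ = 83898.1 m/s, v₂ᵗ = 16779.6 m/s.
(a) ΔV₁ = |v₁ᵗ − v₁| ≈ 1.891e+04 m/s = 18.91 km/s.
(b) ΔV₂ = |v₂ − v₂ᵗ| ≈ 1.228e+04 m/s = 12.28 km/s.
(c) ΔV_total = ΔV₁ + ΔV₂ ≈ 3.119e+04 m/s = 31.19 km/s.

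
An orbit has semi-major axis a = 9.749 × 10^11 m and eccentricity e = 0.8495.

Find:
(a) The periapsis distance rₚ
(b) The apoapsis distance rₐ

(a) rₚ = a(1 − e) = 9.749e+11 · (1 − 0.8495) = 9.749e+11 · 0.1505 ≈ 1.467e+11 m = 1.467 × 10^11 m.
(b) rₐ = a(1 + e) = 9.749e+11 · (1 + 0.8495) = 9.749e+11 · 1.8495 ≈ 1.803e+12 m = 1.803 × 10^12 m.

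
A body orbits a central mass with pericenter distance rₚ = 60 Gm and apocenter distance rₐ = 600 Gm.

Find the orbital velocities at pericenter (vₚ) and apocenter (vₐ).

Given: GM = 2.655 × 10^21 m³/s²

Convert to SI: rₚ = 60 Gm = 6e+10 m; rₐ = 600 Gm = 6e+11 m.
Use the vis-viva equation v² = GM(2/r − 1/a) with a = (rₚ + rₐ)/2 = (6e+10 + 6e+11)/2 = 3.3e+11 m.
vₚ = √(GM · (2/rₚ − 1/a)) = √(2.655e+21 · (2/6e+10 − 1/3.3e+11)) m/s ≈ 2.836e+05 m/s = 283.6 km/s.
vₐ = √(GM · (2/rₐ − 1/a)) = √(2.655e+21 · (2/6e+11 − 1/3.3e+11)) m/s ≈ 2.836e+04 m/s = 28.36 km/s.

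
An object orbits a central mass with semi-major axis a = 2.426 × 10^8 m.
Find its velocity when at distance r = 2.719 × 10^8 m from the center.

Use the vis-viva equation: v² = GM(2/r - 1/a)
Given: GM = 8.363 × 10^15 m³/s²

Vis-viva: v = √(GM · (2/r − 1/a)).
2/r − 1/a = 2/2.719e+08 − 1/2.426e+08 = 3.23363e-09 m⁻¹.
v = √(8.363e+15 · 3.23363e-09) m/s ≈ 5200 m/s = 5.2 km/s.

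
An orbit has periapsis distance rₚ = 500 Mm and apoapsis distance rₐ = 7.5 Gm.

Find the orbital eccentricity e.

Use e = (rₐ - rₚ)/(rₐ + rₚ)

Convert to SI: rₚ = 500 Mm = 5e+08 m; rₐ = 7.5 Gm = 7.5e+09 m.
e = (rₐ − rₚ) / (rₐ + rₚ).
e = (7.5e+09 − 5e+08) / (7.5e+09 + 5e+08) = 7e+09 / 8e+09 ≈ 0.875.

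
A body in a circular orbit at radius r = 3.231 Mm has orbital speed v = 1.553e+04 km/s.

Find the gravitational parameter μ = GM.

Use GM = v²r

Convert to SI: r = 3.231 Mm = 3.231e+06 m; v = 1.553e+04 km/s = 1.553e+07 m/s.
For a circular orbit v² = GM/r, so GM = v² · r.
GM = (1.553e+07)² · 3.231e+06 m³/s² ≈ 7.793e+20 m³/s² = 7.793 × 10^20 m³/s².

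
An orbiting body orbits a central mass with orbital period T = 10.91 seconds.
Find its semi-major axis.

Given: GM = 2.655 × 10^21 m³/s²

Invert Kepler's third law: a = (GM · T² / (4π²))^(1/3).
Substituting T = 10.91 s and GM = 2.655e+21 m³/s²:
a = (2.655e+21 · (10.91)² / (4π²))^(1/3) m
a ≈ 2e+07 m = 20 Mm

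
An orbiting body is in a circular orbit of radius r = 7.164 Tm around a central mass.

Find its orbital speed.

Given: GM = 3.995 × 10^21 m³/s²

Convert to SI: r = 7.164 Tm = 7.164e+12 m.
For a circular orbit, gravity supplies the centripetal force, so v = √(GM / r).
v = √(3.995e+21 / 7.164e+12) m/s ≈ 2.361e+04 m/s = 23.61 km/s.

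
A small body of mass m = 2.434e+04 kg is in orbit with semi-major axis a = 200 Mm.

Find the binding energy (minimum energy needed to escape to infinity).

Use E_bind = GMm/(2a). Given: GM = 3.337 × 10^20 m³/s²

Convert to SI: a = 200 Mm = 2e+08 m.
Total orbital energy is E = −GMm/(2a); binding energy is E_bind = −E = GMm/(2a).
E_bind = 3.337e+20 · 2.434e+04 / (2 · 2e+08) J ≈ 2.031e+16 J = 20.31 PJ.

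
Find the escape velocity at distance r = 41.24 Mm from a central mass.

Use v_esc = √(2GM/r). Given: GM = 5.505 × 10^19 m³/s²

Convert to SI: r = 41.24 Mm = 4.124e+07 m.
Escape velocity comes from setting total energy to zero: ½v² − GM/r = 0 ⇒ v_esc = √(2GM / r).
v_esc = √(2 · 5.505e+19 / 4.124e+07) m/s ≈ 1.634e+06 m/s = 1634 km/s.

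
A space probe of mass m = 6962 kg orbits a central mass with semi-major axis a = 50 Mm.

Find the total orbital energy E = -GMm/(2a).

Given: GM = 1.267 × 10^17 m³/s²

Convert to SI: a = 50 Mm = 5e+07 m.
E = −GMm / (2a).
E = −1.267e+17 · 6962 / (2 · 5e+07) J ≈ -8.821e+12 J = -8.821 TJ.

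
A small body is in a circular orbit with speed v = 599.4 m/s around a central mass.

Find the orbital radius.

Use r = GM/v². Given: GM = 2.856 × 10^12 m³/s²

For a circular orbit, v² = GM / r, so r = GM / v².
r = 2.856e+12 / (599.4)² m ≈ 7.949e+06 m = 7.949 Mm.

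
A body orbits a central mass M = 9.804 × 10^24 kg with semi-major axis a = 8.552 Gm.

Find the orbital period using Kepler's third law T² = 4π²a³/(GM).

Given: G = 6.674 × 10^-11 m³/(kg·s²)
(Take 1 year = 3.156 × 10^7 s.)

Convert to SI: a = 8.552 Gm = 8.552e+09 m.
GM = G · M = 6.674e-11 · 9.804e+24 = 6.54319e+14 m³/s².
Kepler's third law: T = 2π √(a³ / GM).
Substituting a = 8.552e+09 m and GM = 6.54319e+14 m³/s²:
T = 2π √((8.552e+09)³ / 6.54319e+14) s
T ≈ 1.943e+08 s = 6.155 years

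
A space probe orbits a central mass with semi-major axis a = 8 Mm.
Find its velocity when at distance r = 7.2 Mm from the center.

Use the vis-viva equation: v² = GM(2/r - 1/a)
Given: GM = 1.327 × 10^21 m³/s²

Convert to SI: a = 8 Mm = 8e+06 m; r = 7.2 Mm = 7.2e+06 m.
Vis-viva: v = √(GM · (2/r − 1/a)).
2/r − 1/a = 2/7.2e+06 − 1/8e+06 = 1.52778e-07 m⁻¹.
v = √(1.327e+21 · 1.52778e-07) m/s ≈ 1.424e+07 m/s = 1.424e+04 km/s.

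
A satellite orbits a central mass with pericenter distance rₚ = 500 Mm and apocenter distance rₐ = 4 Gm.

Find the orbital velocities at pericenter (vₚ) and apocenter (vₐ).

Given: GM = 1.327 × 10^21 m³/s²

Convert to SI: rₚ = 500 Mm = 5e+08 m; rₐ = 4 Gm = 4e+09 m.
Use the vis-viva equation v² = GM(2/r − 1/a) with a = (rₚ + rₐ)/2 = (5e+08 + 4e+09)/2 = 2.25e+09 m.
vₚ = √(GM · (2/rₚ − 1/a)) = √(1.327e+21 · (2/5e+08 − 1/2.25e+09)) m/s ≈ 2.172e+06 m/s = 2172 km/s.
vₐ = √(GM · (2/rₐ − 1/a)) = √(1.327e+21 · (2/4e+09 − 1/2.25e+09)) m/s ≈ 2.715e+05 m/s = 271.5 km/s.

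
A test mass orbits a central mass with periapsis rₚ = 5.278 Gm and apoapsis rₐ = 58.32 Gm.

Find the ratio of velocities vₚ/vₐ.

Convert to SI: rₚ = 5.278 Gm = 5.278e+09 m; rₐ = 58.32 Gm = 5.832e+10 m.
Conservation of angular momentum gives rₚvₚ = rₐvₐ, so vₚ/vₐ = rₐ/rₚ.
vₚ/vₐ = 5.832e+10 / 5.278e+09 ≈ 11.05.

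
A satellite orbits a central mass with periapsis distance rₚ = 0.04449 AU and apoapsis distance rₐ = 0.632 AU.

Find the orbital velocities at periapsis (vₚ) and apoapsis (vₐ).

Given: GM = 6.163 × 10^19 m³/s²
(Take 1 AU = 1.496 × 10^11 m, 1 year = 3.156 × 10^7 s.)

Convert to SI: rₚ = 0.04449 AU = 6.6557e+09 m; rₐ = 0.632 AU = 9.45472e+10 m.
Use the vis-viva equation v² = GM(2/r − 1/a) with a = (rₚ + rₐ)/2 = (6.6557e+09 + 9.45472e+10)/2 = 5.06015e+10 m.
vₚ = √(GM · (2/rₚ − 1/a)) = √(6.163e+19 · (2/6.6557e+09 − 1/5.06015e+10)) m/s ≈ 1.315e+05 m/s = 27.75 AU/year.
vₐ = √(GM · (2/rₐ − 1/a)) = √(6.163e+19 · (2/9.45472e+10 − 1/5.06015e+10)) m/s ≈ 9259 m/s = 1.953 AU/year.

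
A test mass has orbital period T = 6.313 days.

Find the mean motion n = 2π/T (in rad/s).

Convert to SI: T = 6.313 days = 545443 s.
n = 2π / T.
n = 2π / 545443 s ≈ 1.152e-05 rad/s.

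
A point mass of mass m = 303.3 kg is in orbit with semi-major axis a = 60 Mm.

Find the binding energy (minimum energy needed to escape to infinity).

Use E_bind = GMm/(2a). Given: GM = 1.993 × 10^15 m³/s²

Convert to SI: a = 60 Mm = 6e+07 m.
Total orbital energy is E = −GMm/(2a); binding energy is E_bind = −E = GMm/(2a).
E_bind = 1.993e+15 · 303.3 / (2 · 6e+07) J ≈ 5.037e+09 J = 5.037 GJ.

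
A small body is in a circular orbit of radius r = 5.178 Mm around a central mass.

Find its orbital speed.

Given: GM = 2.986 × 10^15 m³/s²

Convert to SI: r = 5.178 Mm = 5.178e+06 m.
For a circular orbit, gravity supplies the centripetal force, so v = √(GM / r).
v = √(2.986e+15 / 5.178e+06) m/s ≈ 2.401e+04 m/s = 24.01 km/s.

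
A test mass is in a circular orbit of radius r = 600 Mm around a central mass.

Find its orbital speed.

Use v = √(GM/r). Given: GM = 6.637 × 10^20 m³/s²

Convert to SI: r = 600 Mm = 6e+08 m.
For a circular orbit, gravity supplies the centripetal force, so v = √(GM / r).
v = √(6.637e+20 / 6e+08) m/s ≈ 1.052e+06 m/s = 1052 km/s.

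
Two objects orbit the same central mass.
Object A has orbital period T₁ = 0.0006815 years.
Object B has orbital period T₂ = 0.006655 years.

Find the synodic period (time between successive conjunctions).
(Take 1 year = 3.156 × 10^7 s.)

Convert to SI: T₁ = 0.0006815 years = 21508.1 s; T₂ = 0.006655 years = 210032 s.
T_syn = |T₁ · T₂ / (T₁ − T₂)|.
T_syn = |21508.1 · 210032 / (21508.1 − 210032)| s ≈ 2.396e+04 s = 0.0007593 years.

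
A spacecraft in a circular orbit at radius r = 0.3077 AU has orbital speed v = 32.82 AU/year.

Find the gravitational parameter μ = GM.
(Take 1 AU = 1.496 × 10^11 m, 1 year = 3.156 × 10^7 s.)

Convert to SI: r = 0.3077 AU = 4.60319e+10 m; v = 32.82 AU/year = 155573 m/s.
For a circular orbit v² = GM/r, so GM = v² · r.
GM = (155573)² · 4.60319e+10 m³/s² ≈ 1.114e+21 m³/s² = 1.114 × 10^21 m³/s².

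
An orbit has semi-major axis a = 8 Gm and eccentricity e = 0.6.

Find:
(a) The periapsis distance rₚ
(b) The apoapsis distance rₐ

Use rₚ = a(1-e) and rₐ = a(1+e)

Convert to SI: a = 8 Gm = 8e+09 m.
(a) rₚ = a(1 − e) = 8e+09 · (1 − 0.6) = 8e+09 · 0.4 ≈ 3.2e+09 m = 3.2 Gm.
(b) rₐ = a(1 + e) = 8e+09 · (1 + 0.6) = 8e+09 · 1.6 ≈ 1.28e+10 m = 12.8 Gm.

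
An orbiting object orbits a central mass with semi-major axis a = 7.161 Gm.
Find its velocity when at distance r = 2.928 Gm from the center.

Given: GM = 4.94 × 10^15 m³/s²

Convert to SI: a = 7.161 Gm = 7.161e+09 m; r = 2.928 Gm = 2.928e+09 m.
Vis-viva: v = √(GM · (2/r − 1/a)).
2/r − 1/a = 2/2.928e+09 − 1/7.161e+09 = 5.43415e-10 m⁻¹.
v = √(4.94e+15 · 5.43415e-10) m/s ≈ 1638 m/s = 1.638 km/s.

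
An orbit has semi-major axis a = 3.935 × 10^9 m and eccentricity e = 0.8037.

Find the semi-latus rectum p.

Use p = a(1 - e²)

p = a (1 − e²).
p = 3.935e+09 · (1 − (0.8037)²) = 3.935e+09 · 0.354066 ≈ 1.393e+09 m = 1.393 × 10^9 m.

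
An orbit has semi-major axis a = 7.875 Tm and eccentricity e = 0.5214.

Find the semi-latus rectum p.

Convert to SI: a = 7.875 Tm = 7.875e+12 m.
p = a (1 − e²).
p = 7.875e+12 · (1 − (0.5214)²) = 7.875e+12 · 0.728142 ≈ 5.734e+12 m = 5.734 Tm.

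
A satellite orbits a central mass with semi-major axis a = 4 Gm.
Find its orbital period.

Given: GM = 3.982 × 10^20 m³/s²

Convert to SI: a = 4 Gm = 4e+09 m.
Kepler's third law: T = 2π √(a³ / GM).
Substituting a = 4e+09 m and GM = 3.982e+20 m³/s²:
T = 2π √((4e+09)³ / 3.982e+20) s
T ≈ 7.966e+04 s = 22.13 hours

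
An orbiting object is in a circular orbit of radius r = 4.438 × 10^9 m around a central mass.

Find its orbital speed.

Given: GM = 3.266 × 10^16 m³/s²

For a circular orbit, gravity supplies the centripetal force, so v = √(GM / r).
v = √(3.266e+16 / 4.438e+09) m/s ≈ 2713 m/s = 2.713 km/s.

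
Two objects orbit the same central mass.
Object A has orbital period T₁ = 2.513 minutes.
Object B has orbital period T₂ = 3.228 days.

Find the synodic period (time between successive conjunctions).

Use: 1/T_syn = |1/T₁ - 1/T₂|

Convert to SI: T₁ = 2.513 minutes = 150.78 s; T₂ = 3.228 days = 278899 s.
T_syn = |T₁ · T₂ / (T₁ − T₂)|.
T_syn = |150.78 · 278899 / (150.78 − 278899)| s ≈ 150.9 s = 2.514 minutes.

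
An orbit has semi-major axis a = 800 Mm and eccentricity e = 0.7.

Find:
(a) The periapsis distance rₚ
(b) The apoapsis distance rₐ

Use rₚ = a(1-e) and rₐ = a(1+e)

Convert to SI: a = 800 Mm = 8e+08 m.
(a) rₚ = a(1 − e) = 8e+08 · (1 − 0.7) = 8e+08 · 0.3 ≈ 2.4e+08 m = 240 Mm.
(b) rₐ = a(1 + e) = 8e+08 · (1 + 0.7) = 8e+08 · 1.7 ≈ 1.36e+09 m = 1.36 Gm.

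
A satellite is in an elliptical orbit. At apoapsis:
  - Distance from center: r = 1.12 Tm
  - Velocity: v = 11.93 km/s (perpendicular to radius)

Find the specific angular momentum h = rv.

Convert to SI: r = 1.12 Tm = 1.12e+12 m; v = 11.93 km/s = 11930 m/s.
With v perpendicular to r, h = r · v.
h = 1.12e+12 · 11930 m²/s ≈ 1.336e+16 m²/s.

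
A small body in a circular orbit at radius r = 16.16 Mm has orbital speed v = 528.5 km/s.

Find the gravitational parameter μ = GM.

Convert to SI: r = 16.16 Mm = 1.616e+07 m; v = 528.5 km/s = 528500 m/s.
For a circular orbit v² = GM/r, so GM = v² · r.
GM = (528500)² · 1.616e+07 m³/s² ≈ 4.514e+18 m³/s² = 4.514 × 10^18 m³/s².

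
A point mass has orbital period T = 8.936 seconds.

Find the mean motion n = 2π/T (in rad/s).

n = 2π / T.
n = 2π / 8.936 s ≈ 0.7031 rad/s.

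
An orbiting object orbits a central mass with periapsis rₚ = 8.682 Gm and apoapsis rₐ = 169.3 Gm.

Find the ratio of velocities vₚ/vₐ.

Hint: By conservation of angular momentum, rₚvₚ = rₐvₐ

Convert to SI: rₚ = 8.682 Gm = 8.682e+09 m; rₐ = 169.3 Gm = 1.693e+11 m.
Conservation of angular momentum gives rₚvₚ = rₐvₐ, so vₚ/vₐ = rₐ/rₚ.
vₚ/vₐ = 1.693e+11 / 8.682e+09 ≈ 19.5.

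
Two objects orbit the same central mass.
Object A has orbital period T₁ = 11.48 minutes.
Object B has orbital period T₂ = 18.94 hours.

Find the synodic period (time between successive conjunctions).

Convert to SI: T₁ = 11.48 minutes = 688.8 s; T₂ = 18.94 hours = 68184 s.
T_syn = |T₁ · T₂ / (T₁ − T₂)|.
T_syn = |688.8 · 68184 / (688.8 − 68184)| s ≈ 695.8 s = 11.6 minutes.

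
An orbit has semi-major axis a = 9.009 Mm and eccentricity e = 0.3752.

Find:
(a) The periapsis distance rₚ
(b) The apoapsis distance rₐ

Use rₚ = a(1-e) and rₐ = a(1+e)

Convert to SI: a = 9.009 Mm = 9.009e+06 m.
(a) rₚ = a(1 − e) = 9.009e+06 · (1 − 0.3752) = 9.009e+06 · 0.6248 ≈ 5.629e+06 m = 5.629 Mm.
(b) rₐ = a(1 + e) = 9.009e+06 · (1 + 0.3752) = 9.009e+06 · 1.3752 ≈ 1.239e+07 m = 12.39 Mm.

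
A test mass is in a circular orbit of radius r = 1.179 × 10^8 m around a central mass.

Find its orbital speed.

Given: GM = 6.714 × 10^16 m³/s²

For a circular orbit, gravity supplies the centripetal force, so v = √(GM / r).
v = √(6.714e+16 / 1.179e+08) m/s ≈ 2.386e+04 m/s = 23.86 km/s.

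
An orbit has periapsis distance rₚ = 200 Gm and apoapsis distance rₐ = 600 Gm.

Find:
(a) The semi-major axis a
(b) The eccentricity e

Convert to SI: rₚ = 200 Gm = 2e+11 m; rₐ = 600 Gm = 6e+11 m.
(a) a = (rₚ + rₐ) / 2 = (2e+11 + 6e+11) / 2 ≈ 4e+11 m = 400 Gm.
(b) e = (rₐ − rₚ) / (rₐ + rₚ) = (6e+11 − 2e+11) / (6e+11 + 2e+11) ≈ 0.5.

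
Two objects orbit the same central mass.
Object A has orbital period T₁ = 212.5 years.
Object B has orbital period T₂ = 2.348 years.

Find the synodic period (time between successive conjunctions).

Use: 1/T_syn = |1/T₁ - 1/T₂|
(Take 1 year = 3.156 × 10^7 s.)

Convert to SI: T₁ = 212.5 years = 6.7065e+09 s; T₂ = 2.348 years = 7.41029e+07 s.
T_syn = |T₁ · T₂ / (T₁ − T₂)|.
T_syn = |6.7065e+09 · 7.41029e+07 / (6.7065e+09 − 7.41029e+07)| s ≈ 7.493e+07 s = 2.374 years.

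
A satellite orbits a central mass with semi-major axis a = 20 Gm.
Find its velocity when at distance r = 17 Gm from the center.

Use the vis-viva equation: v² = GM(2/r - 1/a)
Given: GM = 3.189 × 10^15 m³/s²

Convert to SI: a = 20 Gm = 2e+10 m; r = 17 Gm = 1.7e+10 m.
Vis-viva: v = √(GM · (2/r − 1/a)).
2/r − 1/a = 2/1.7e+10 − 1/2e+10 = 6.76471e-11 m⁻¹.
v = √(3.189e+15 · 6.76471e-11) m/s ≈ 464.5 m/s = 464.5 m/s.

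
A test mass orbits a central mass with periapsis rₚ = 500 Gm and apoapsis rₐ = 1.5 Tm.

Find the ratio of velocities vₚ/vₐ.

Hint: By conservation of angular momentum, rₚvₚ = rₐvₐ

Convert to SI: rₚ = 500 Gm = 5e+11 m; rₐ = 1.5 Tm = 1.5e+12 m.
Conservation of angular momentum gives rₚvₚ = rₐvₐ, so vₚ/vₐ = rₐ/rₚ.
vₚ/vₐ = 1.5e+12 / 5e+11 ≈ 3.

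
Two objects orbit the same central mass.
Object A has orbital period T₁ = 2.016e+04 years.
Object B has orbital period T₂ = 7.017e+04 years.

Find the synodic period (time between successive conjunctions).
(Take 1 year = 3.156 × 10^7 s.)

Convert to SI: T₁ = 2.016e+04 years = 6.3625e+11 s; T₂ = 7.017e+04 years = 2.21457e+12 s.
T_syn = |T₁ · T₂ / (T₁ − T₂)|.
T_syn = |6.3625e+11 · 2.21457e+12 / (6.3625e+11 − 2.21457e+12)| s ≈ 8.927e+11 s = 2.829e+04 years.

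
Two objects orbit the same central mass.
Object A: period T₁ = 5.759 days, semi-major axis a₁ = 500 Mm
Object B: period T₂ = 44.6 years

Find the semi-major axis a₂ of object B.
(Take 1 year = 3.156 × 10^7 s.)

Convert to SI: T₁ = 5.759 days = 497578 s; a₁ = 500 Mm = 5e+08 m; T₂ = 44.6 years = 1.40758e+09 s.
Kepler's third law: (T₁/T₂)² = (a₁/a₂)³ ⇒ a₂ = a₁ · (T₂/T₁)^(2/3).
T₂/T₁ = 1.40758e+09 / 497578 = 2828.86.
a₂ = 5e+08 · (2828.86)^(2/3) m ≈ 1e+11 m = 100 Gm.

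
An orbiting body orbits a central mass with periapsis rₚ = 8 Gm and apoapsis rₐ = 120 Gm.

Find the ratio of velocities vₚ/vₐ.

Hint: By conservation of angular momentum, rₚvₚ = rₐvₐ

Convert to SI: rₚ = 8 Gm = 8e+09 m; rₐ = 120 Gm = 1.2e+11 m.
Conservation of angular momentum gives rₚvₚ = rₐvₐ, so vₚ/vₐ = rₐ/rₚ.
vₚ/vₐ = 1.2e+11 / 8e+09 ≈ 15.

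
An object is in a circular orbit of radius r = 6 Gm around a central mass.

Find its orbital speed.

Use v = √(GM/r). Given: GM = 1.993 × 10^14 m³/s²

Convert to SI: r = 6 Gm = 6e+09 m.
For a circular orbit, gravity supplies the centripetal force, so v = √(GM / r).
v = √(1.993e+14 / 6e+09) m/s ≈ 182.3 m/s = 182.3 m/s.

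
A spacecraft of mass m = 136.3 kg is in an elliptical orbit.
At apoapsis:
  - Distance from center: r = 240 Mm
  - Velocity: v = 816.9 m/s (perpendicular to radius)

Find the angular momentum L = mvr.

Convert to SI: r = 240 Mm = 2.4e+08 m.
Since v is perpendicular to r, L = m · v · r.
L = 136.3 · 816.9 · 2.4e+08 kg·m²/s ≈ 2.672e+13 kg·m²/s.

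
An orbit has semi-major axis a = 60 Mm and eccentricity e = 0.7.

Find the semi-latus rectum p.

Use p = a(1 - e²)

Convert to SI: a = 60 Mm = 6e+07 m.
p = a (1 − e²).
p = 6e+07 · (1 − (0.7)²) = 6e+07 · 0.51 ≈ 3.06e+07 m = 30.6 Mm.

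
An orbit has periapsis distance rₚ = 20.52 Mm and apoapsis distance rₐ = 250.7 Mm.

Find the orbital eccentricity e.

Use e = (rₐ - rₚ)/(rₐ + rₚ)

Convert to SI: rₚ = 20.52 Mm = 2.052e+07 m; rₐ = 250.7 Mm = 2.507e+08 m.
e = (rₐ − rₚ) / (rₐ + rₚ).
e = (2.507e+08 − 2.052e+07) / (2.507e+08 + 2.052e+07) = 2.3018e+08 / 2.7122e+08 ≈ 0.8487.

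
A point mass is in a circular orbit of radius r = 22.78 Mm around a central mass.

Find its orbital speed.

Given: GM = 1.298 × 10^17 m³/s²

Convert to SI: r = 22.78 Mm = 2.278e+07 m.
For a circular orbit, gravity supplies the centripetal force, so v = √(GM / r).
v = √(1.298e+17 / 2.278e+07) m/s ≈ 7.548e+04 m/s = 75.48 km/s.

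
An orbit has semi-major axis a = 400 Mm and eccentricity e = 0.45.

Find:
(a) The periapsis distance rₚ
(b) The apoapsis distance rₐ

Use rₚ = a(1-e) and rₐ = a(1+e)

Convert to SI: a = 400 Mm = 4e+08 m.
(a) rₚ = a(1 − e) = 4e+08 · (1 − 0.45) = 4e+08 · 0.55 ≈ 2.2e+08 m = 220 Mm.
(b) rₐ = a(1 + e) = 4e+08 · (1 + 0.45) = 4e+08 · 1.45 ≈ 5.8e+08 m = 580 Mm.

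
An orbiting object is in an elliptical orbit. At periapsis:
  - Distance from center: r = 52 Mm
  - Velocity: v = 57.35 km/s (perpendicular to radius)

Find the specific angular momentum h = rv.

Convert to SI: r = 52 Mm = 5.2e+07 m; v = 57.35 km/s = 57350 m/s.
With v perpendicular to r, h = r · v.
h = 5.2e+07 · 57350 m²/s ≈ 2.982e+12 m²/s.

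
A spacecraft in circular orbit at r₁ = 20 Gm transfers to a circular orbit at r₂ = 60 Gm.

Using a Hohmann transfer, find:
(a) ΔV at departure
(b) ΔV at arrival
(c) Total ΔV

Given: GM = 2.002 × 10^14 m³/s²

Convert to SI: r₁ = 20 Gm = 2e+10 m; r₂ = 60 Gm = 6e+10 m.
Transfer semi-major axis: a_t = (r₁ + r₂)/2 = (2e+10 + 6e+10)/2 = 4e+10 m.
Circular speeds: v₁ = √(GM/r₁) = 100.05 m/s, v₂ = √(GM/r₂) = 57.7639 m/s.
Transfer speeds (vis-viva v² = GM(2/r − 1/a_t)): v₁ᵗ = 122.536 m/s, v₂ᵗ = 40.8452 m/s.
(a) ΔV₁ = |v₁ᵗ − v₁| ≈ 22.49 m/s = 22.49 m/s.
(b) ΔV₂ = |v₂ − v₂ᵗ| ≈ 16.92 m/s = 16.92 m/s.
(c) ΔV_total = ΔV₁ + ΔV₂ ≈ 39.4 m/s = 39.4 m/s.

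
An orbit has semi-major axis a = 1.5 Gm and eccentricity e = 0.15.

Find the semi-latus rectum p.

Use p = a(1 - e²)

Convert to SI: a = 1.5 Gm = 1.5e+09 m.
p = a (1 − e²).
p = 1.5e+09 · (1 − (0.15)²) = 1.5e+09 · 0.9775 ≈ 1.466e+09 m = 1.466 Gm.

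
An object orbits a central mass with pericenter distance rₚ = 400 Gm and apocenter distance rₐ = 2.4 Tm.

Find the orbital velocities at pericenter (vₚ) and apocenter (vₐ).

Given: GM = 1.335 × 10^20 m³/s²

Convert to SI: rₚ = 400 Gm = 4e+11 m; rₐ = 2.4 Tm = 2.4e+12 m.
Use the vis-viva equation v² = GM(2/r − 1/a) with a = (rₚ + rₐ)/2 = (4e+11 + 2.4e+12)/2 = 1.4e+12 m.
vₚ = √(GM · (2/rₚ − 1/a)) = √(1.335e+20 · (2/4e+11 − 1/1.4e+12)) m/s ≈ 2.392e+04 m/s = 23.92 km/s.
vₐ = √(GM · (2/rₐ − 1/a)) = √(1.335e+20 · (2/2.4e+12 − 1/1.4e+12)) m/s ≈ 3987 m/s = 3.987 km/s.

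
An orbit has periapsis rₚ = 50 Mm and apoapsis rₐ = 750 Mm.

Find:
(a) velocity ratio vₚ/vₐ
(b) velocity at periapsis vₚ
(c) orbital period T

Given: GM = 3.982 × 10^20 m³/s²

Convert to SI: rₚ = 50 Mm = 5e+07 m; rₐ = 750 Mm = 7.5e+08 m.
(a) Conservation of angular momentum (rₚvₚ = rₐvₐ) gives vₚ/vₐ = rₐ/rₚ = 7.5e+08/5e+07 ≈ 15
(b) With a = (rₚ + rₐ)/2 = 4e+08 m, vₚ = √(GM (2/rₚ − 1/a)) = √(3.982e+20 · (2/5e+07 − 1/4e+08)) m/s ≈ 3.864e+06 m/s
(c) With a = (rₚ + rₐ)/2 = 4e+08 m, T = 2π √(a³/GM) = 2π √((4e+08)³/3.982e+20) s ≈ 2519 s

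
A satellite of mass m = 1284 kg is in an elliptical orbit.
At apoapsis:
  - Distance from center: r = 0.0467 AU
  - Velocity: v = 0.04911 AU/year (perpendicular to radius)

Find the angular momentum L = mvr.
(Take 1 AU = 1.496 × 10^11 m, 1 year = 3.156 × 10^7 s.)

Convert to SI: r = 0.0467 AU = 6.98632e+09 m; v = 0.04911 AU/year = 232.79 m/s.
Since v is perpendicular to r, L = m · v · r.
L = 1284 · 232.79 · 6.98632e+09 kg·m²/s ≈ 2.088e+15 kg·m²/s.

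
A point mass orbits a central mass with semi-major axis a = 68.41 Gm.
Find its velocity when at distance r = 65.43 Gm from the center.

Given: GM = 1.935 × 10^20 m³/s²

Convert to SI: a = 68.41 Gm = 6.841e+10 m; r = 65.43 Gm = 6.543e+10 m.
Vis-viva: v = √(GM · (2/r − 1/a)).
2/r − 1/a = 2/6.543e+10 − 1/6.841e+10 = 1.59493e-11 m⁻¹.
v = √(1.935e+20 · 1.59493e-11) m/s ≈ 5.555e+04 m/s = 55.55 km/s.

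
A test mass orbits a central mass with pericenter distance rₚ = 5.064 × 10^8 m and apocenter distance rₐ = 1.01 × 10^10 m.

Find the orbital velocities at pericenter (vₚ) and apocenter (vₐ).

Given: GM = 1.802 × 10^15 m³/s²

Use the vis-viva equation v² = GM(2/r − 1/a) with a = (rₚ + rₐ)/2 = (5.064e+08 + 1.01e+10)/2 = 5.3032e+09 m.
vₚ = √(GM · (2/rₚ − 1/a)) = √(1.802e+15 · (2/5.064e+08 − 1/5.3032e+09)) m/s ≈ 2603 m/s = 2.603 km/s.
vₐ = √(GM · (2/rₐ − 1/a)) = √(1.802e+15 · (2/1.01e+10 − 1/5.3032e+09)) m/s ≈ 130.5 m/s = 130.5 m/s.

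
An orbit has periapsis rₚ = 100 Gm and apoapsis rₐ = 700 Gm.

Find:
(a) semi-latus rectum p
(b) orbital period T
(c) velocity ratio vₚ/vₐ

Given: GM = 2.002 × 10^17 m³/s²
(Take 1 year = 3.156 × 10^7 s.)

Convert to SI: rₚ = 100 Gm = 1e+11 m; rₐ = 700 Gm = 7e+11 m.
(a) From a = (rₚ + rₐ)/2 = 4e+11 m and e = (rₐ − rₚ)/(rₐ + rₚ) = 0.75, p = a(1 − e²) = 4e+11 · (1 − (0.75)²) ≈ 1.75e+11 m
(b) With a = (rₚ + rₐ)/2 = 4e+11 m, T = 2π √(a³/GM) = 2π √((4e+11)³/2.002e+17) s ≈ 3.553e+09 s
(c) Conservation of angular momentum (rₚvₚ = rₐvₐ) gives vₚ/vₐ = rₐ/rₚ = 7e+11/1e+11 ≈ 7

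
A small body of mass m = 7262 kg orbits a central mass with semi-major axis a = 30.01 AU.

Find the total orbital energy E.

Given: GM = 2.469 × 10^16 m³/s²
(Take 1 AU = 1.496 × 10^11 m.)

Convert to SI: a = 30.01 AU = 4.4895e+12 m.
E = −GMm / (2a).
E = −2.469e+16 · 7262 / (2 · 4.4895e+12) J ≈ -1.997e+07 J = -19.97 MJ.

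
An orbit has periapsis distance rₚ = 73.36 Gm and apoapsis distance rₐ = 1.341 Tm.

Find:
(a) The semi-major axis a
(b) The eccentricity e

Convert to SI: rₚ = 73.36 Gm = 7.336e+10 m; rₐ = 1.341 Tm = 1.341e+12 m.
(a) a = (rₚ + rₐ) / 2 = (7.336e+10 + 1.341e+12) / 2 ≈ 7.072e+11 m = 707.2 Gm.
(b) e = (rₐ − rₚ) / (rₐ + rₚ) = (1.341e+12 − 7.336e+10) / (1.341e+12 + 7.336e+10) ≈ 0.8963.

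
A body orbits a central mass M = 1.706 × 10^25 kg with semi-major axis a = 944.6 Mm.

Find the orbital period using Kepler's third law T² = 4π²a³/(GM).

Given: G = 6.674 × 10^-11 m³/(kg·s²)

Convert to SI: a = 944.6 Mm = 9.446e+08 m.
GM = G · M = 6.674e-11 · 1.706e+25 = 1.13858e+15 m³/s².
Kepler's third law: T = 2π √(a³ / GM).
Substituting a = 9.446e+08 m and GM = 1.13858e+15 m³/s²:
T = 2π √((9.446e+08)³ / 1.13858e+15) s
T ≈ 5.406e+06 s = 62.57 days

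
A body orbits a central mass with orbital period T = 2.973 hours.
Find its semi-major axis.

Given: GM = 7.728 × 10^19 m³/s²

Convert to SI: T = 2.973 hours = 10702.8 s.
Invert Kepler's third law: a = (GM · T² / (4π²))^(1/3).
Substituting T = 10702.8 s and GM = 7.728e+19 m³/s²:
a = (7.728e+19 · (10702.8)² / (4π²))^(1/3) m
a ≈ 6.075e+08 m = 607.5 Mm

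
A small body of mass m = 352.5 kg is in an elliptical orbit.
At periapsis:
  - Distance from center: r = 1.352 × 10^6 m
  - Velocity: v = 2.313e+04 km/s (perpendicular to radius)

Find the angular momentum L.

Convert to SI: v = 2.313e+04 km/s = 2.313e+07 m/s.
Since v is perpendicular to r, L = m · v · r.
L = 352.5 · 2.313e+07 · 1.352e+06 kg·m²/s ≈ 1.102e+16 kg·m²/s.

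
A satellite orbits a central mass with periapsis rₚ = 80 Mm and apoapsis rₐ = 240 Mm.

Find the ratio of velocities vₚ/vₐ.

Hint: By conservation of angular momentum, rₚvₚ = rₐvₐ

Convert to SI: rₚ = 80 Mm = 8e+07 m; rₐ = 240 Mm = 2.4e+08 m.
Conservation of angular momentum gives rₚvₚ = rₐvₐ, so vₚ/vₐ = rₐ/rₚ.
vₚ/vₐ = 2.4e+08 / 8e+07 ≈ 3.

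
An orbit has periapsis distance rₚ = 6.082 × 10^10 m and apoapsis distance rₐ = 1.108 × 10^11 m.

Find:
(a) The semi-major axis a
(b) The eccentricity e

(a) a = (rₚ + rₐ) / 2 = (6.082e+10 + 1.108e+11) / 2 ≈ 8.581e+10 m = 8.581 × 10^10 m.
(b) e = (rₐ − rₚ) / (rₐ + rₚ) = (1.108e+11 − 6.082e+10) / (1.108e+11 + 6.082e+10) ≈ 0.2912.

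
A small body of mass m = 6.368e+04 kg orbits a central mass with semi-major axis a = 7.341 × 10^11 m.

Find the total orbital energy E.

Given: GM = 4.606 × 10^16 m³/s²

E = −GMm / (2a).
E = −4.606e+16 · 6.368e+04 / (2 · 7.341e+11) J ≈ -1.998e+09 J = -1.998 GJ.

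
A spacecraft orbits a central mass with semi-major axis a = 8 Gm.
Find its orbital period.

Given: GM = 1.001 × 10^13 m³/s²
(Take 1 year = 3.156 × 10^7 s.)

Convert to SI: a = 8 Gm = 8e+09 m.
Kepler's third law: T = 2π √(a³ / GM).
Substituting a = 8e+09 m and GM = 1.001e+13 m³/s²:
T = 2π √((8e+09)³ / 1.001e+13) s
T ≈ 1.421e+09 s = 45.03 years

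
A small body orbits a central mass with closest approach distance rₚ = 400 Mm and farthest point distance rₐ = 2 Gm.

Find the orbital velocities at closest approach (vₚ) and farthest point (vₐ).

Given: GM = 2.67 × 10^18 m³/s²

Convert to SI: rₚ = 400 Mm = 4e+08 m; rₐ = 2 Gm = 2e+09 m.
Use the vis-viva equation v² = GM(2/r − 1/a) with a = (rₚ + rₐ)/2 = (4e+08 + 2e+09)/2 = 1.2e+09 m.
vₚ = √(GM · (2/rₚ − 1/a)) = √(2.67e+18 · (2/4e+08 − 1/1.2e+09)) m/s ≈ 1.055e+05 m/s = 105.5 km/s.
vₐ = √(GM · (2/rₐ − 1/a)) = √(2.67e+18 · (2/2e+09 − 1/1.2e+09)) m/s ≈ 2.11e+04 m/s = 21.1 km/s.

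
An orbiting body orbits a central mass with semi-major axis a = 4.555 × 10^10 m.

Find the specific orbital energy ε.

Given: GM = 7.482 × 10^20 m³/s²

ε = −GM / (2a).
ε = −7.482e+20 / (2 · 4.555e+10) J/kg ≈ -8.213e+09 J/kg = -8.213 GJ/kg.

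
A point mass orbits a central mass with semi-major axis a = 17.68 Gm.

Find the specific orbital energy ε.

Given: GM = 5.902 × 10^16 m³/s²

Convert to SI: a = 17.68 Gm = 1.768e+10 m.
ε = −GM / (2a).
ε = −5.902e+16 / (2 · 1.768e+10) J/kg ≈ -1.669e+06 J/kg = -1.669 MJ/kg.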